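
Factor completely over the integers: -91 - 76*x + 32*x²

Need a pair with product 32·(-91) = -2912 and sum -76: that's 28 and -104.
Split the middle term: 32*x² + 28*x - 104*x - 91 = 4*x*(8*x + 7) - 13*(8*x + 7).

(4*x - 13)*(8*x + 7)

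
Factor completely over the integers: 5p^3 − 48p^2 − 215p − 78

(5p + 2)(p + 3)(p − 13)

Among the possible rational roots, p = −3 is a root, so (p + 3) divides it; the quotient is 5p^2 − 63p − 26.
The remaining quadratic factors as (5p + 2)(p − 13).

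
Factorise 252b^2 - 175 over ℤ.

7(6b + 5)(6b - 5)

Pull out the common factor 7; 36b^2 - 25 is a difference of squares.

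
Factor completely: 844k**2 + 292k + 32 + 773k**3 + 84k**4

(3k + 2)(4k + 1)(7k + 2)(k + 8)

Among the possible rational roots, k = −2/3 is a root, so (3k + 2) is a factor; dividing leaves 28k**3 + 239k**2 + 122k + 16.
Next, k = −1/4 is a root, giving the factor (4k + 1) and quotient 7k**2 + 58k + 16.
The remaining quadratic factors as (7k + 2)(k + 8).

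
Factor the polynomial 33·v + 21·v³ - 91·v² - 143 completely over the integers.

Group as (21·v³ + 33·v) + (-91·v² - 143) = 3·v·(7·v² + 11) - 13·(7·v² + 11).
Both groups share the factor (7·v² + 11).

(3·v - 13)·(7·v² + 11)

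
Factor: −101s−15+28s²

Need a pair with product 28·(−15) = −420 and sum −101: that's −105 and 4.
Split the middle term: 28s²−105s + 4s−15 = 7s(4s−15) + (4s−15).

(4s−15)(7s+1)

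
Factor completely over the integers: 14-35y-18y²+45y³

(5y-2)(9y²-7)

Group as (45y³-35y) + (-18y²+14) = 5y(9y²-7) - 2(9y²-7).
Both groups share the factor (9y²-7).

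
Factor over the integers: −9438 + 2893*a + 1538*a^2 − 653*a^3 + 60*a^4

Among the possible rational roots, a = 13/3 is a root, so (3*a − 13) is a factor; dividing leaves 20*a^3 − 131*a^2 − 55*a + 726.
Continuing, a = 6 is a root, giving the factor (a − 6) and quotient 20*a^2 − 11*a − 121.
The remaining quadratic factors as (4*a − 11)(5*a + 11).

(3*a − 13)*(4*a − 11)*(5*a + 11)*(a − 6)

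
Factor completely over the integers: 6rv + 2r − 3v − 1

Group as (6rv + 2r) + (−3v − 1) = 2r(3v + 1) − (3v + 1).
Both groups share the factor (3v + 1).

(2r − 1)(3v + 1)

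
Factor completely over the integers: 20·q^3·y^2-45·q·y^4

5·q·y^2·(2·q+3·y)·(2·q-3·y)

Factor out 5·q·y^2, leaving 4·q^2-9·y^2, which is a difference of two squares.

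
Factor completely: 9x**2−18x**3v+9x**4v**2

Every term has a factor of 9x**2; factoring it out leaves x**2v**2−2xv+1.
Recognize a perfect-square trinomial with the parts 1 and xv.

9x**2(xv−1)**2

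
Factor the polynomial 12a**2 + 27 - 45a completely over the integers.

Pull out the common factor 3, then factor the remaining trinomial.

3(4a - 3)(a - 3)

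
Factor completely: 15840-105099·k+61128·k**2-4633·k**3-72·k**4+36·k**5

Testing divisors of the constant over divisors of the leading coefficient, k = 11/6 is a root, so (6·k-11) is a factor; dividing leaves 6·k**4-k**3-774·k**2+8769·k-1440.
Next, k = 1/6 is a root, giving the factor (6·k-1) and quotient k**3-129·k+1440.
Then k = -15 is a root, so (k+15) is a factor; dividing leaves k**2-15·k+96.
The quadratic k**2-15·k+96 has discriminant -159 < 0 and is irreducible over ℤ.

(6·k-1)·(6·k-11)·(k+15)·(k**2-15·k+96)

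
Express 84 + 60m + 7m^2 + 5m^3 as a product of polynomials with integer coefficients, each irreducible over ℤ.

(5m + 7)(m^2 + 12)

Group as (5m^3 + 60m) + (7m^2 + 84) = 5m(m^2 + 12) + 7(m^2 + 12).
Both groups share the factor (m^2 + 12).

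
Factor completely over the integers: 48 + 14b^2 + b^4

Substitute u = b^2 to get a quadratic in u, then factor.
b^2 + 6 is irreducible over ℤ (always positive, so no real roots).
b^2 + 8 is irreducible over ℤ (always positive, so no real roots).

(b^2 + 6)(b^2 + 8)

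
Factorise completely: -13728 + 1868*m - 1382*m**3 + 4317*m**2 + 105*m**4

(3*m - 13)*(5*m - 12)*(7*m + 11)*(m - 8)

By the rational root theorem, m = 13/3 is a root, so (3*m - 13) divides it; the quotient is 35*m**3 - 309*m**2 + 100*m + 1056.
Then m = 12/5 is a root, so (5*m - 12) divides it; the quotient is 7*m**2 - 45*m - 88.
The remaining quadratic factors as (7*m + 11)(m - 8).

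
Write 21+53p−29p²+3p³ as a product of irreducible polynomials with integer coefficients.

(3p+1)(p−3)(p−7)

Trying the rational-root candidates, p = 3 is a root, giving the factor (p−3) and quotient 3p²−20p−7.
The remaining quadratic factors as (3p+1)(p−7).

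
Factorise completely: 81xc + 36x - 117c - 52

(9c + 4)(9x - 13)

Group as (81xc + 36x) + (-117c - 52) = 9x(9c + 4) - 13(9c + 4).
Both groups share the factor (9c + 4).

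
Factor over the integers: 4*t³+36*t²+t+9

(t+9)*(4*t²+1)

Group as (4*t³+t) + (36*t²+9) = t*(4*t²+1) + 9*(4*t²+1).
Both groups share the factor (4*t²+1).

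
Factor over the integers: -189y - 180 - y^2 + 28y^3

Testing divisors of the constant over divisors of the leading coefficient, y = -12/7 is a root, so (7y + 12) is a factor; dividing leaves 4y^2 - 7y - 15.
The remaining quadratic factors as (4y + 5)(y - 3).

(4y + 5)(7y + 12)(y - 3)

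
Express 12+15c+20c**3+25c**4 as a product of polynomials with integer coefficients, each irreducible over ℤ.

(5c+4)(5c**3+3)

Group as (25c**4+15c) + (20c**3+12) = 5c(5c**3+3) + 4(5c**3+3).
Both groups share the factor (5c**3+3).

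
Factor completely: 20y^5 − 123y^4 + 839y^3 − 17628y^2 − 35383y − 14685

Among the possible rational roots, y = −3/5 is a root, so (5y + 3) is a factor; dividing leaves 4y^4 − 27y^3 + 184y^2 − 3636y − 4895.
Then y = 11 is a root, so (y − 11) divides it; the quotient is 4y^3 + 17y^2 + 371y + 445.
Continuing, y = −5/4 is a root, so (4y + 5) divides it; the quotient is y^2 + 3y + 89.
The quadratic y^2 + 3y + 89 has discriminant −347 < 0 and is irreducible over ℤ.

(4y + 5)(5y + 3)(y − 11)(y^2 + 3y + 89)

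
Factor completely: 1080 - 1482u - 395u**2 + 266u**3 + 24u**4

(2u - 5)(3u - 2)(4u + 9)(u + 12)

Trying the rational-root candidates, u = 5/2 is a root, so (2u - 5) is a factor; dividing leaves 12u**3 + 163u**2 + 210u - 216.
Continuing, u = -12 is a root, giving the factor (u + 12) and quotient 12u**2 + 19u - 18.
The remaining quadratic factors as (3u - 2)(4u + 9).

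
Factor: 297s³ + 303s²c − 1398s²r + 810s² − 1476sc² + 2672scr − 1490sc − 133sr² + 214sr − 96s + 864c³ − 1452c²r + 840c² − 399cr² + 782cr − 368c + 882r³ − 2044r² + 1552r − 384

(11s − 12c − 9r + 8)(9s − 8c + 7r − 6)(3s + 9c − 14r + 8)

Group: 3s(99s² − 196sc − 4sr + 6s + 96c² − 12cr + 8c − 63r² + 110r − 48) + (9c − 14r + 8)(99s² − 196sc − 4sr + 6s + 96c² − 12cr + 8c − 63r² + 110r − 48); both groups contain (99s² − 196sc − 4sr + 6s + 96c² − 12cr + 8c − 63r² + 110r − 48), so (3s + 9c − 14r + 8) is a factor with cofactor 99s² − 196sc − 4sr + 6s + 96c² − 12cr + 8c − 63r² + 110r − 48.
The cofactor groups again: 99s² − 196sc − 4sr + 6s + 96c² − 12cr + 8c − 63r² + 110r − 48 = 9s(11s − 12c − 9r + 8) + (−8c + 7r − 6)(11s − 12c − 9r + 8); both groups contain (11s − 12c − 9r + 8), giving (9s − 8c + 7r − 6)(11s − 12c − 9r + 8).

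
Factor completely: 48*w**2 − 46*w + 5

Need a pair with product 48·5 = 240 and sum −46: that's −6 and −40.
Split the middle term: 48*w**2 − 6*w − 40*w + 5 = 6*w*(8*w − 1) − 5*(8*w − 1).

(6*w − 5)*(8*w − 1)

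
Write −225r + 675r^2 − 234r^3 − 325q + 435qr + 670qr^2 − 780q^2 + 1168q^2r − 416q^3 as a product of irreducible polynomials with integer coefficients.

Group: 8q(−52q^2 + 133qr − 65q + 117r^2 − 45r) + (−2r + 5)(−52q^2 + 133qr − 65q + 117r^2 − 45r); both groups contain (−52q^2 + 133qr − 65q + 117r^2 − 45r), so (8q − 2r + 5) is a factor with cofactor −52q^2 + 133qr − 65q + 117r^2 − 45r.
The cofactor groups again: −52q^2 + 133qr − 65q + 117r^2 − 45r = −4q(13q + 9r) + (13r − 5)(13q + 9r); both groups contain (13q + 9r), giving −(4q − 13r + 5)(13q + 9r).

−(13q + 9r)(4q − 13r + 5)(8q − 2r + 5)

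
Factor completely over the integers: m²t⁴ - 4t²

t²(mt + 2)(mt - 2)

Every term has a factor of t²; factoring it out leaves m²t² - 4.
Recognize a difference of squares with the parts mt and 2.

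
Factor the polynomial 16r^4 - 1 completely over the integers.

(2r + 1)(2r - 1)(4r^2 + 1)

(2r)⁴ − (1)⁴ = ((2r)² − (1)²)((2r)² + (1)²); the first factor splits again, the second (4r^2 + 1) is irreducible.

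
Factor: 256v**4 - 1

Difference of squares twice: with A = 4v and B = 1, A⁴ − B⁴ = (A² − B²)(A² + B²), and A² − B² factors again.

(4v + 1)(4v - 1)(16v**2 + 1)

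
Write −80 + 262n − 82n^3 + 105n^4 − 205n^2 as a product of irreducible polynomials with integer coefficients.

(3n − 2)(5n + 8)(7n − 5)(n − 1)

Among the possible rational roots, n = 1 is a root, giving the factor (n − 1) and quotient 105n^3 + 23n^2 − 182n + 80.
Continuing, n = 5/7 is a root, giving the factor (7n − 5) and quotient 15n^2 + 14n − 16.
The remaining quadratic factors as (5n + 8)(3n − 2).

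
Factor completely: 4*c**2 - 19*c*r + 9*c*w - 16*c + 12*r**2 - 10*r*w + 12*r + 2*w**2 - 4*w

Group: c*(4*c - 3*r + w) + (-4*r + 2*w - 4)*(4*c - 3*r + w); both groups contain (4*c - 3*r + w).

(4*c - 3*r + w)*(c - 4*r + 2*w - 4)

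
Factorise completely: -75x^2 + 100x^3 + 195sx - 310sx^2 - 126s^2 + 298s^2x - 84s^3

-(2s - 4x + 3)(6s - 5x)(7s - 5x)

Group: 2s(-42s^2 + 65sx - 25x^2) + (-4x + 3)(-42s^2 + 65sx - 25x^2); both groups contain (-42s^2 + 65sx - 25x^2), so (2s - 4x + 3) is a factor with cofactor -42s^2 + 65sx - 25x^2.
The cofactor groups again: -42s^2 + 65sx - 25x^2 = -6s(7s - 5x) + 5x(7s - 5x); both groups contain (7s - 5x), giving -(6s - 5x)(7s - 5x).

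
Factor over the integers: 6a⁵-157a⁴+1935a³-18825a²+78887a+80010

(6a+5)(a-14)(a-9)(a²-4a+127)

Testing divisors of the constant over divisors of the leading coefficient, a = -5/6 is a root, so (6a+5) divides it; the quotient is a⁴-27a³+345a²-3425a+16002.
Continuing, a = 9 is a root, so (a-9) divides it; the quotient is a³-18a²+183a-1778.
Next, a = 14 is a root, so (a-14) is a factor; dividing leaves a²-4a+127.
The quadratic a²-4a+127 has discriminant -492 < 0 and is irreducible over ℤ.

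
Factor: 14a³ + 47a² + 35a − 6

Among the possible rational roots, a = −2 is a root, giving the factor (a + 2) and quotient 14a² + 19a − 3.
The remaining quadratic factors as (7a − 1)(2a + 3).

(2a + 3)(7a − 1)(a + 2)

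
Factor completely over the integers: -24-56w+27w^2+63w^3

(7w+3)(9w^2-8)

Group as (63w^3-56w) + (27w^2-24) = 7w(9w^2-8) + 3(9w^2-8).
Both groups share the factor (9w^2-8).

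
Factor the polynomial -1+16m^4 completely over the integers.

(2m)⁴ − (1)⁴ = ((2m)² − (1)²)((2m)² + (1)²); the first factor splits again, the second (4m^2+1) is irreducible.

(2m+1)(2m-1)(4m^2+1)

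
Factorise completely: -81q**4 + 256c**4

Write as (16c**2)² − (9q**2)², then factor 16c**2 - 9q**2 once more.

(4c + 3q)(4c - 3q)(16c**2 + 9q**2)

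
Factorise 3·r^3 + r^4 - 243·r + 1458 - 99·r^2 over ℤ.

Among the possible rational roots, r = -6 is a root, giving the factor (r + 6) and quotient r^3 - 3·r^2 - 81·r + 243.
Then r = 3 is a root, so (r - 3) divides it; the quotient is r^2 - 81.
The remaining quadratic factors as (r - 9)(r + 9).

(r + 6)·(r + 9)·(r - 3)·(r - 9)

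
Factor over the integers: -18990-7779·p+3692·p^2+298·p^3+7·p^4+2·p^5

Among the possible rational roots, p = 3 is a root, giving the factor (p-3) and quotient 2·p^4+13·p^3+337·p^2+4703·p+6330.
Next, p = -3/2 is a root, so (2·p+3) divides it; the quotient is p^3+5·p^2+161·p+2110.
Continuing, p = -10 is a root, so (p+10) divides it; the quotient is p^2-5·p+211.
The quadratic p^2-5·p+211 has discriminant -819 < 0 and is irreducible over ℤ.

(2·p+3)·(p+10)·(p-3)·(p^2-5·p+211)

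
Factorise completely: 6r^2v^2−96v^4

Pull out the common factor 6v^2; r^2−16v^2 is a difference of squares.

6v^2(r+4v)(r−4v)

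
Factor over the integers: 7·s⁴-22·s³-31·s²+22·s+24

Testing divisors of the constant over divisors of the leading coefficient, s = 4 is a root, so (s-4) divides it; the quotient is 7·s³+6·s²-7·s-6.
Next, s = -6/7 is a root, so (7·s+6) is a factor; dividing leaves s²-1.
The remaining quadratic factors as (s+1)(s-1).

(7·s+6)·(s+1)·(s-1)·(s-4)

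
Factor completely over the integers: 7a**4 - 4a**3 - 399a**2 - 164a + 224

Testing divisors of the constant over divisors of the leading coefficient, a = 8 is a root, so (a - 8) divides it; the quotient is 7a**3 + 52a**2 + 17a - 28.
Continuing, a = -7 is a root, so (a + 7) divides it; the quotient is 7a**2 + 3a - 4.
The remaining quadratic factors as (a + 1)(7a - 4).

(7a - 4)(a + 1)(a + 7)(a - 8)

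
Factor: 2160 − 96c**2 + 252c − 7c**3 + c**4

Among the possible rational roots, c = 12 is a root, giving the factor (c − 12) and quotient c**3 + 5c**2 − 36c − 180.
Then c = −5 is a root, giving the factor (c + 5) and quotient c**2 − 36.
The remaining quadratic factors as (c − 6)(c + 6).

(c + 5)(c + 6)(c − 12)(c − 6)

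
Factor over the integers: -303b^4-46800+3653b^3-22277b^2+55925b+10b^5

Among the possible rational roots, b = 9/5 is a root, so (5b-9) is a factor; dividing leaves 2b^4-57b^3+628b^2-3325b+5200.
Then b = 13 is a root, giving the factor (b-13) and quotient 2b^3-31b^2+225b-400.
Continuing, b = 5/2 is a root, so (2b-5) is a factor; dividing leaves b^2-13b+80.
The quadratic b^2-13b+80 has discriminant -151 < 0 and is irreducible over ℤ.

(2b-5)(5b-9)(b-13)(b^2-13b+80)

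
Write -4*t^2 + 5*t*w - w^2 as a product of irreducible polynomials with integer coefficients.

-(4*t - w)*(t - w)

Group: -4*t*(t - w) + w*(t - w); both groups contain (t - w).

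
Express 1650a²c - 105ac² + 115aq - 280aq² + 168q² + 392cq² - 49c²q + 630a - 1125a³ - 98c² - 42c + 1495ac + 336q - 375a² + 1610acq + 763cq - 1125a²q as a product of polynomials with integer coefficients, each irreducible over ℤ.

-(15a + 7q + 14)(15a - c + 8q)(5a - 7c - 3)

Group: 15a(-75a² + 105ac - 35aq - 25a + 49cq + 98c + 21q + 42) + (-c + 8q)(-75a² + 105ac - 35aq - 25a + 49cq + 98c + 21q + 42); both groups contain (-75a² + 105ac - 35aq - 25a + 49cq + 98c + 21q + 42), so (15a - c + 8q) is a factor with cofactor -75a² + 105ac - 35aq - 25a + 49cq + 98c + 21q + 42.
The cofactor groups again: -75a² + 105ac - 35aq - 25a + 49cq + 98c + 21q + 42 = -5a(15a + 7q + 14) + (7c + 3)(15a + 7q + 14); both groups contain (15a + 7q + 14), giving -(5a - 7c - 3)(15a + 7q + 14).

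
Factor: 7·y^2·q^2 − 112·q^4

Pull out the common factor 7·q^2; y^2 − 16·q^2 is a difference of squares.

7·q^2·(y − 4·q)·(y + 4·q)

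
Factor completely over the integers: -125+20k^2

5(2k+5)(2k-5)

Every term has a factor of 5. Then 4k^2-25 = (2k)² − (5)².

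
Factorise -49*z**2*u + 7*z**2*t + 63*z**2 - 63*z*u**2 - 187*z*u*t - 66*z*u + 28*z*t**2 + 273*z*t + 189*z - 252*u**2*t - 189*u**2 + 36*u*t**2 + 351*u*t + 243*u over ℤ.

-(7*u - t - 9)*(z + 4*t + 3)*(7*z + 9*u)

Group: 7*z*(-7*z*u + z*t + 9*z - 28*u*t - 21*u + 4*t**2 + 39*t + 27) + 9*u*(-7*z*u + z*t + 9*z - 28*u*t - 21*u + 4*t**2 + 39*t + 27); both groups contain (-7*z*u + z*t + 9*z - 28*u*t - 21*u + 4*t**2 + 39*t + 27), so (7*z + 9*u) is a factor with cofactor -7*z*u + z*t + 9*z - 28*u*t - 21*u + 4*t**2 + 39*t + 27.
The cofactor groups again: -7*z*u + z*t + 9*z - 28*u*t - 21*u + 4*t**2 + 39*t + 27 = -7*u*(z + 4*t + 3) + (t + 9)*(z + 4*t + 3); both groups contain (z + 4*t + 3), giving -(7*u - t - 9)*(z + 4*t + 3).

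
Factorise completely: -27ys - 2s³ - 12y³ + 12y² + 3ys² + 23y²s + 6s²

Group: 4y(-3y² + 5ys + 3y + 2s² - 6s) - s(-3y² + 5ys + 3y + 2s² - 6s); both groups contain (-3y² + 5ys + 3y + 2s² - 6s), so (4y - s) is a factor with cofactor -3y² + 5ys + 3y + 2s² - 6s.
The cofactor groups again: -3y² + 5ys + 3y + 2s² - 6s = -3y(y - 2s) + (-s + 3)(y - 2s); both groups contain (y - 2s), giving -(3y + s - 3)(y - 2s).

-(y - 2s)(4y - s)(3y + s - 3)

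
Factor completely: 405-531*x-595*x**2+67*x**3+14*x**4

(2*x-1)*(7*x+9)*(x+9)*(x-5)

Testing divisors of the constant over divisors of the leading coefficient, x = -9/7 is a root, so (7*x+9) divides it; the quotient is 2*x**3+7*x**2-94*x+45.
Continuing, x = 5 is a root, giving the factor (x-5) and quotient 2*x**2+17*x-9.
The remaining quadratic factors as (2*x-1)(x+9).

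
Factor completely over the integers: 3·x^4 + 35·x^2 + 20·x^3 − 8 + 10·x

Testing divisors of the constant over divisors of the leading coefficient, x = −4 is a root, giving the factor (x + 4) and quotient 3·x^3 + 8·x^2 + 3·x − 2.
Then x = −2 is a root, so (x + 2) is a factor; dividing leaves 3·x^2 + 2·x − 1.
The remaining quadratic factors as (3·x − 1)(x + 1).

(3·x − 1)·(x + 1)·(x + 2)·(x + 4)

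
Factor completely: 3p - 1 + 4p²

(4p - 1)(p + 1)

Need a pair with product 4·(-1) = -4 and sum 3: that's 4 and -1.
Split the middle term: 4p² + 4p - p - 1 = 4p(p + 1) - (p + 1).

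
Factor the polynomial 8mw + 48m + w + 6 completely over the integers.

Group as (8mw + 48m) + (w + 6) = 8m(w + 6) + (w + 6).
Both groups share the factor (w + 6).

(8m + 1)(w + 6)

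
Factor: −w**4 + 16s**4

(2s + w)(2s − w)(4s**2 + w**2)

(2s)⁴ − (w)⁴ = ((2s)² − (w)²)((2s)² + (w)²); the first factor splits again, the second (4s**2 + w**2) is irreducible.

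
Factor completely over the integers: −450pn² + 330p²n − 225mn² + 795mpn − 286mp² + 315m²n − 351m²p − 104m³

−(13m − 15n)(8m + 11p − 15n)(m + 2p)

Group: 13m(−8m² − 27mp + 15mn − 22p² + 30pn) − 15n(−8m² − 27mp + 15mn − 22p² + 30pn); both groups contain (−8m² − 27mp + 15mn − 22p² + 30pn), so (13m − 15n) is a factor with cofactor −8m² − 27mp + 15mn − 22p² + 30pn.
The cofactor groups again: −8m² − 27mp + 15mn − 22p² + 30pn = −m(8m + 11p − 15n) − 2p(8m + 11p − 15n); both groups contain (8m + 11p − 15n), giving −(m + 2p)(8m + 11p − 15n).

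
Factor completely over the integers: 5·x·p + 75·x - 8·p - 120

Group as (5·x·p + 75·x) + (-8·p - 120) = 5·x·(p + 15) - 8·(p + 15).
Both groups share the factor (p + 15).

(5·x - 8)·(p + 15)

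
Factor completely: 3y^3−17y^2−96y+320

(3y−8)(y+5)(y−8)

Among the possible rational roots, y = 8/3 is a root, so (3y−8) is a factor; dividing leaves y^2−3y−40.
The remaining quadratic factors as (y+5)(y−8).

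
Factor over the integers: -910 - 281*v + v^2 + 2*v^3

Among the possible rational roots, v = -7/2 is a root, giving the factor (2*v + 7) and quotient v^2 - 3*v - 130.
The remaining quadratic factors as (v + 10)(v - 13).

(2*v + 7)*(v + 10)*(v - 13)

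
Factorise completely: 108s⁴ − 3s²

3s²(6s + 1)(6s − 1)

Every term has a factor of 3s². Then 36s² − 1 = (6s)² − (1)².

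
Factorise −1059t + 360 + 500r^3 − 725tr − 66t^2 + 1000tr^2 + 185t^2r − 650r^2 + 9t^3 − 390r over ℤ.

(t + 10r + 8)(t + 10r − 15)(9t + 5r − 3)

Group: t(9t^2 + 95tr − 138t + 50r^2 − 105r + 45) + (10r + 8)(9t^2 + 95tr − 138t + 50r^2 − 105r + 45); both groups contain (9t^2 + 95tr − 138t + 50r^2 − 105r + 45), so (t + 10r + 8) is a factor with cofactor 9t^2 + 95tr − 138t + 50r^2 − 105r + 45.
The cofactor groups again: 9t^2 + 95tr − 138t + 50r^2 − 105r + 45 = t(9t + 5r − 3) + (10r − 15)(9t + 5r − 3); both groups contain (9t + 5r − 3), giving (t + 10r − 15)(9t + 5r − 3).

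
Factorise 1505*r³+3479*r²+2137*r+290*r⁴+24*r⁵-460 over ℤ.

(4*r+5)*(6*r-1)*(r+4)*(r²+7*r+23)

Testing divisors of the constant over divisors of the leading coefficient, r = -5/4 is a root, so (4*r+5) is a factor; dividing leaves 6*r⁴+65*r³+295*r²+501*r-92.
Then r = -4 is a root, so (r+4) divides it; the quotient is 6*r³+41*r²+131*r-23.
Then r = 1/6 is a root, so (6*r-1) divides it; the quotient is r²+7*r+23.
The quadratic r²+7*r+23 has discriminant -43 < 0 and is irreducible over ℤ.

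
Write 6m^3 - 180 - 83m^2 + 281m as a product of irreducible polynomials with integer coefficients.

(6m - 5)(m - 4)(m - 9)

Among the possible rational roots, m = 5/6 is a root, so (6m - 5) is a factor; dividing leaves m^2 - 13m + 36.
The remaining quadratic factors as (m - 9)(m - 4).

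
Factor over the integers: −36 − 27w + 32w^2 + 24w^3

(3w + 4)(8w^2 − 9)

Group as (24w^3 − 27w) + (32w^2 − 36) = 3w(8w^2 − 9) + 4(8w^2 − 9).
Both groups share the factor (8w^2 − 9).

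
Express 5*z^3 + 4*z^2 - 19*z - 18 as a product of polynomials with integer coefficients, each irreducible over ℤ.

(5*z + 9)*(z + 1)*(z - 2)

Trying the rational-root candidates, z = -1 is a root, so (z + 1) is a factor; dividing leaves 5*z^2 - z - 18.
The remaining quadratic factors as (z - 2)(5*z + 9).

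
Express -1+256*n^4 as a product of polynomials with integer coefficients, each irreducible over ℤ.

Difference of squares twice: with A = 4*n and B = 1, A⁴ − B⁴ = (A² − B²)(A² + B²), and A² − B² factors again.

(4*n+1)*(4*n-1)*(16*n^2+1)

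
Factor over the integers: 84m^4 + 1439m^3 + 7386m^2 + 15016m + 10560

(3m + 8)(4m + 11)(7m + 12)(m + 10)

Testing divisors of the constant over divisors of the leading coefficient, m = -8/3 is a root, so (3m + 8) is a factor; dividing leaves 28m^3 + 405m^2 + 1382m + 1320.
Then m = -11/4 is a root, so (4m + 11) is a factor; dividing leaves 7m^2 + 82m + 120.
The remaining quadratic factors as (m + 10)(7m + 12).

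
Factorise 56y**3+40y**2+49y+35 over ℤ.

Group as (56y**3+49y) + (40y**2+35) = 7y(8y**2+7) + 5(8y**2+7).
Both groups share the factor (8y**2+7).

(7y+5)(8y**2+7)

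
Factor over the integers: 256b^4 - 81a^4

(4b - 3a)(4b + 3a)(16b^2 + 9a^2)

Write as (16b^2)² − (9a^2)², then factor 16b^2 - 9a^2 once more.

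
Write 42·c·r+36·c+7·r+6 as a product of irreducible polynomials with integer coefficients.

Group as (42·c·r+36·c) + (7·r+6) = 6·c·(7·r+6) + (7·r+6).
Both groups share the factor (7·r+6).

(6·c+1)·(7·r+6)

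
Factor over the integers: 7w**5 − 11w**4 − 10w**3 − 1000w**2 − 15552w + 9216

(7w − 4)(w + 6)(w − 8)(w**2 + w + 48)

Testing divisors of the constant over divisors of the leading coefficient, w = −6 is a root, so (w + 6) divides it; the quotient is 7w**4 − 53w**3 + 308w**2 − 2848w + 1536.
Then w = 8 is a root, giving the factor (w − 8) and quotient 7w**3 + 3w**2 + 332w − 192.
Continuing, w = 4/7 is a root, so (7w − 4) is a factor; dividing leaves w**2 + w + 48.
The quadratic w**2 + w + 48 has discriminant −191 < 0 and is irreducible over ℤ.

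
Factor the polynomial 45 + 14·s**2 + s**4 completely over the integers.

(s**2 + 5)·(s**2 + 9)

Substitute u = s**2 to get a quadratic in u, then factor.
s**2 + 5 is irreducible over ℤ (always positive, so no real roots).
s**2 + 9 is irreducible over ℤ (sum of squares).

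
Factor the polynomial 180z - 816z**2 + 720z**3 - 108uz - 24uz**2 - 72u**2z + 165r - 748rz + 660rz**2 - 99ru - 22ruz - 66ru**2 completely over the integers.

Group: 2u(-33ru - 110rz + 33r - 36uz - 120z**2 + 36z) + (-6z + 5)(-33ru - 110rz + 33r - 36uz - 120z**2 + 36z); both groups contain (-33ru - 110rz + 33r - 36uz - 120z**2 + 36z), so (2u - 6z + 5) is a factor with cofactor -33ru - 110rz + 33r - 36uz - 120z**2 + 36z.
The cofactor groups again: -33ru - 110rz + 33r - 36uz - 120z**2 + 36z = -11r(3u + 10z - 3) - 12z(3u + 10z - 3); both groups contain (3u + 10z - 3), giving -(11r + 12z)(3u + 10z - 3).

-(11r + 12z)(2u - 6z + 5)(3u + 10z - 3)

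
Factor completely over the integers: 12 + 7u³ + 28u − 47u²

(7u + 2)(u − 1)(u − 6)

Testing divisors of the constant over divisors of the leading coefficient, u = 1 is a root, so (u − 1) divides it; the quotient is 7u² − 40u − 12.
The remaining quadratic factors as (7u + 2)(u − 6).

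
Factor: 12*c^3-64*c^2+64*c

Pull out the common factor 4*c, then factor the remaining trinomial.

4*c*(3*c-4)*(c-4)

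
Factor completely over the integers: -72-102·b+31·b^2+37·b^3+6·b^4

(2·b-3)·(3·b+2)·(b+3)·(b+4)

Testing divisors of the constant over divisors of the leading coefficient, b = -2/3 is a root, so (3·b+2) divides it; the quotient is 2·b^3+11·b^2+3·b-36.
Continuing, b = -3 is a root, so (b+3) is a factor; dividing leaves 2·b^2+5·b-12.
The remaining quadratic factors as (b+4)(2·b-3).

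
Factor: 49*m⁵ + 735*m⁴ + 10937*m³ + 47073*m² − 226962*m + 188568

Trying the rational-root candidates, m = −9 is a root, so (m + 9) is a factor; dividing leaves 49*m⁴ + 294*m³ + 8291*m² − 27546*m + 20952.
Continuing, m = 9/7 is a root, giving the factor (7*m − 9) and quotient 7*m³ + 51*m² + 1250*m − 2328.
Continuing, m = 12/7 is a root, so (7*m − 12) divides it; the quotient is m² + 9*m + 194.
The quadratic m² + 9*m + 194 has discriminant −695 < 0 and is irreducible over ℤ.

(7*m − 12)*(7*m − 9)*(m + 9)*(m² + 9*m + 194)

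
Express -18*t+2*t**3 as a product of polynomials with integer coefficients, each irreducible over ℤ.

Pull out the common factor 2*t; t**2-9 is a difference of squares.

2*t*(t+3)*(t-3)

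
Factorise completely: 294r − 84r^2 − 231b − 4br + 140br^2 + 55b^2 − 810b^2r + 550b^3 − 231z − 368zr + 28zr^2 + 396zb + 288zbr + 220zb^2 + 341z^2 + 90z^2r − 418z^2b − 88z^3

−(8z − 10b + 2r − 7)(11z + 11b − 14r)(z + 5b − 3)

Group: z(−88z^2 + 22zb + 90zr + 77z + 110b^2 − 162br + 77b + 28r^2 − 98r) + (5b − 3)(−88z^2 + 22zb + 90zr + 77z + 110b^2 − 162br + 77b + 28r^2 − 98r); both groups contain (−88z^2 + 22zb + 90zr + 77z + 110b^2 − 162br + 77b + 28r^2 − 98r), so (z + 5b − 3) is a factor with cofactor −88z^2 + 22zb + 90zr + 77z + 110b^2 − 162br + 77b + 28r^2 − 98r.
The cofactor groups again: −88z^2 + 22zb + 90zr + 77z + 110b^2 − 162br + 77b + 28r^2 − 98r = −11z(8z − 10b + 2r − 7) + (−11b + 14r)(8z − 10b + 2r − 7); both groups contain (8z − 10b + 2r − 7), giving −(11z + 11b − 14r)(8z − 10b + 2r − 7).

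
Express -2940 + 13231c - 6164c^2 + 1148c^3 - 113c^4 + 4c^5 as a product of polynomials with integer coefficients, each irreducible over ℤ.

Among the possible rational roots, c = 4 is a root, so (c - 4) is a factor; dividing leaves 4c^4 - 97c^3 + 760c^2 - 3124c + 735.
Next, c = 15 is a root, giving the factor (c - 15) and quotient 4c^3 - 37c^2 + 205c - 49.
Next, c = 1/4 is a root, giving the factor (4c - 1) and quotient c^2 - 9c + 49.
The quadratic c^2 - 9c + 49 has discriminant -115 < 0 and is irreducible over ℤ.

(4c - 1)(c - 15)(c - 4)(c^2 - 9c + 49)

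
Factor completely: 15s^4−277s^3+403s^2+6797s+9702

(3s+7)(5s+11)(s−14)(s−9)

By the rational root theorem, s = −7/3 is a root, so (3s+7) divides it; the quotient is 5s^3−104s^2+377s+1386.
Then s = 9 is a root, giving the factor (s−9) and quotient 5s^2−59s−154.
The remaining quadratic factors as (s−14)(5s+11).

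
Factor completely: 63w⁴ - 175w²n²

7w²(3w - 5n)(3w + 5n)

Factor out 7w², leaving 9w² - 25n², which is a difference of two squares.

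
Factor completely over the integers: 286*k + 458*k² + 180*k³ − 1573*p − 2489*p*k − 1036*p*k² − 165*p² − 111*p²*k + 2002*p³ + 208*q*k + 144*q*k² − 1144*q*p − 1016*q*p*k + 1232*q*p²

(11*p − 2*k)*(14*p − 9*k − 13)*(8*q + 13*p + 10*k + 11)

Group: 11*p*(112*q*p − 72*q*k − 104*q + 182*p² + 23*p*k − 15*p − 90*k² − 229*k − 143) − 2*k*(112*q*p − 72*q*k − 104*q + 182*p² + 23*p*k − 15*p − 90*k² − 229*k − 143); both groups contain (112*q*p − 72*q*k − 104*q + 182*p² + 23*p*k − 15*p − 90*k² − 229*k − 143), so (11*p − 2*k) is a factor with cofactor 112*q*p − 72*q*k − 104*q + 182*p² + 23*p*k − 15*p − 90*k² − 229*k − 143.
The cofactor groups again: 112*q*p − 72*q*k − 104*q + 182*p² + 23*p*k − 15*p − 90*k² − 229*k − 143 = 8*q*(14*p − 9*k − 13) + (13*p + 10*k + 11)*(14*p − 9*k − 13); both groups contain (14*p − 9*k − 13), giving (8*q + 13*p + 10*k + 11)*(14*p − 9*k − 13).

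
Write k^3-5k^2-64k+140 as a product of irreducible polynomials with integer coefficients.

(k+7)(k-10)(k-2)

Trying the rational-root candidates, k = -7 is a root, so (k+7) divides it; the quotient is k^2-12k+20.
The remaining quadratic factors as (k-10)(k-2).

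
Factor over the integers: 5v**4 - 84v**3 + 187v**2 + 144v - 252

(5v + 6)(v - 1)(v - 14)(v - 3)

Testing divisors of the constant over divisors of the leading coefficient, v = 14 is a root, giving the factor (v - 14) and quotient 5v**3 - 14v**2 - 9v + 18.
Next, v = 1 is a root, giving the factor (v - 1) and quotient 5v**2 - 9v - 18.
The remaining quadratic factors as (v - 3)(5v + 6).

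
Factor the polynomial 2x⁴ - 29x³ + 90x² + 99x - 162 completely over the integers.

Testing divisors of the constant over divisors of the leading coefficient, x = 9 is a root, giving the factor (x - 9) and quotient 2x³ - 11x² - 9x + 18.
Continuing, x = -3/2 is a root, giving the factor (2x + 3) and quotient x² - 7x + 6.
The remaining quadratic factors as (x - 1)(x - 6).

(2x + 3)(x - 1)(x - 6)(x - 9)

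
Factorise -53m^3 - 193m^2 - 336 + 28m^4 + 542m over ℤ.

By the rational root theorem, m = 8/7 is a root, giving the factor (7m - 8) and quotient 4m^3 - 3m^2 - 31m + 42.
Continuing, m = -3 is a root, so (m + 3) is a factor; dividing leaves 4m^2 - 15m + 14.
The remaining quadratic factors as (m - 2)(4m - 7).

(4m - 7)(7m - 8)(m + 3)(m - 2)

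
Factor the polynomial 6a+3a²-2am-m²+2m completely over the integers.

Group: 3a(a-m+2) + m(a-m+2); both groups contain (a-m+2).

(3a+m)(a-m+2)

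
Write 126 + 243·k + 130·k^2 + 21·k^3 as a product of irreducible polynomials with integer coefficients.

Testing divisors of the constant over divisors of the leading coefficient, k = -7/3 is a root, so (3·k + 7) is a factor; dividing leaves 7·k^2 + 27·k + 18.
The remaining quadratic factors as (7·k + 6)(k + 3).

(3·k + 7)·(7·k + 6)·(k + 3)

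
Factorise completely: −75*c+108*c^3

3*c*(6*c+5)*(6*c−5)

Pull out the common factor 3*c; 36*c^2−25 is a difference of squares.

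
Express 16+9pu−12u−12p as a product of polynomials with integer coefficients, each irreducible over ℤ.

Group as (9pu−12p) + (−12u+16) = 3p(3u−4) − 4(3u−4).
Both groups share the factor (3u−4).

(3p−4)(3u−4)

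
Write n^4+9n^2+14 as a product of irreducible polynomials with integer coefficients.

(n^2+2)(n^2+7)

Substitute u = n^2 to get a quadratic in u, then factor.
n^2+2 is irreducible over ℤ (always positive, so no real roots).
n^2+7 is irreducible over ℤ (always positive, so no real roots).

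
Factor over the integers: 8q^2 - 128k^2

Every term has a factor of 8. Then q^2 - 16k^2 = (q)² − (4k)².

8(q - 4k)(q + 4k)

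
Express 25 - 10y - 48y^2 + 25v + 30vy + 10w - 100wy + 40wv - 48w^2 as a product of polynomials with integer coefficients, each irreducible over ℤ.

-(6w - 5v + 8y - 5)(8w + 6y + 5)

Group: -8w(6w - 5v + 8y - 5) + (-6y - 5)(6w - 5v + 8y - 5); both groups contain (6w - 5v + 8y - 5).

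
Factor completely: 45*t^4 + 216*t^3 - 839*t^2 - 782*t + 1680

Trying the rational-root candidates, t = -7 is a root, giving the factor (t + 7) and quotient 45*t^3 - 99*t^2 - 146*t + 240.
Continuing, t = -5/3 is a root, giving the factor (3*t + 5) and quotient 15*t^2 - 58*t + 48.
The remaining quadratic factors as (5*t - 6)(3*t - 8).

(3*t + 5)*(3*t - 8)*(5*t - 6)*(t + 7)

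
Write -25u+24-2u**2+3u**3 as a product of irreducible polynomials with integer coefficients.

(3u-8)(u+3)(u-1)

Among the possible rational roots, u = 8/3 is a root, so (3u-8) divides it; the quotient is u**2+2u-3.
The remaining quadratic factors as (u-1)(u+3).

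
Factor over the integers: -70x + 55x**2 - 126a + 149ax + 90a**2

Group: 9a(10a + 11x - 14) + 5x(10a + 11x - 14); both groups contain (10a + 11x - 14).

(10a + 11x - 14)(9a + 5x)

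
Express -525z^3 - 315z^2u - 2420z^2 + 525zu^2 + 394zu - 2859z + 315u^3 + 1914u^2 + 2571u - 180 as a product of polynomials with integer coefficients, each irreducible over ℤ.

Group: 5z(-105z^2 - 232z + 105u^2 + 218u - 15) + (3u + 12)(-105z^2 - 232z + 105u^2 + 218u - 15); both groups contain (-105z^2 - 232z + 105u^2 + 218u - 15), so (5z + 3u + 12) is a factor with cofactor -105z^2 - 232z + 105u^2 + 218u - 15.
The cofactor groups again: -105z^2 - 232z + 105u^2 + 218u - 15 = -7z(15z - 15u + 1) + (-7u - 15)(15z - 15u + 1); both groups contain (15z - 15u + 1), giving -(7z + 7u + 15)(15z - 15u + 1).

-(15z - 15u + 1)(5z + 3u + 12)(7z + 7u + 15)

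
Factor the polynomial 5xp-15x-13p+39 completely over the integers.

(5x-13)(p-3)

Group as (5xp-15x) + (-13p+39) = 5x(p-3) - 13(p-3).
Both groups share the factor (p-3).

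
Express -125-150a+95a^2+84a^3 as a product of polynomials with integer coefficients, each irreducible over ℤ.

(3a+5)(4a-5)(7a+5)

Among the possible rational roots, a = 5/4 is a root, giving the factor (4a-5) and quotient 21a^2+50a+25.
The remaining quadratic factors as (3a+5)(7a+5).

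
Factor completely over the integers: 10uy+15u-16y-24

(2y+3)(5u-8)

Group as (10uy+15u) + (-16y-24) = 5u(2y+3) - 8(2y+3).
Both groups share the factor (2y+3).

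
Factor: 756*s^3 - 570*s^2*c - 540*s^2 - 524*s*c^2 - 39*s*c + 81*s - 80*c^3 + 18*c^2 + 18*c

(6*s - 8*c - 3)*(9*s + 2*c)*(14*s + 5*c - 3)

Group: 6*s*(126*s^2 + 73*s*c - 27*s + 10*c^2 - 6*c) + (-8*c - 3)*(126*s^2 + 73*s*c - 27*s + 10*c^2 - 6*c); both groups contain (126*s^2 + 73*s*c - 27*s + 10*c^2 - 6*c), so (6*s - 8*c - 3) is a factor with cofactor 126*s^2 + 73*s*c - 27*s + 10*c^2 - 6*c.
The cofactor groups again: 126*s^2 + 73*s*c - 27*s + 10*c^2 - 6*c = 14*s*(9*s + 2*c) + (5*c - 3)*(9*s + 2*c); both groups contain (9*s + 2*c), giving (14*s + 5*c - 3)*(9*s + 2*c).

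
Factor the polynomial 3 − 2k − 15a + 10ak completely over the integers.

(2k − 3)(5a − 1)

Group as (10ak − 15a) + (−2k + 3) = 5a(2k − 3) − (2k − 3).
Both groups share the factor (2k − 3).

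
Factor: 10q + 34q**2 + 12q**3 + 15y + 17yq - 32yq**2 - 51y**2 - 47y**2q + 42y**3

Group: 7y(6y**2 - 5yq - 3y - 6q**2 - 2q) + (-2q - 5)(6y**2 - 5yq - 3y - 6q**2 - 2q); both groups contain (6y**2 - 5yq - 3y - 6q**2 - 2q), so (7y - 2q - 5) is a factor with cofactor 6y**2 - 5yq - 3y - 6q**2 - 2q.
The cofactor groups again: 6y**2 - 5yq - 3y - 6q**2 - 2q = 2y(3y + 2q) + (-3q - 1)(3y + 2q); both groups contain (3y + 2q), giving (2y - 3q - 1)(3y + 2q).

(7y - 2q - 5)(2y - 3q - 1)(3y + 2q)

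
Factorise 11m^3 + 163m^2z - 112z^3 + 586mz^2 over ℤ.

Group: m(11m^2 + 75mz - 14z^2) + 8z(11m^2 + 75mz - 14z^2); both groups contain (11m^2 + 75mz - 14z^2), so (m + 8z) is a factor with cofactor 11m^2 + 75mz - 14z^2.
The cofactor groups again: 11m^2 + 75mz - 14z^2 = m(11m - 2z) + 7z(11m - 2z); both groups contain (11m - 2z), giving (m + 7z)(11m - 2z).

(11m - 2z)(m + 7z)(m + 8z)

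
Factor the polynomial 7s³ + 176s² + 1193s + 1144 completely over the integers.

By the rational root theorem, s = -11 is a root, so (s + 11) is a factor; dividing leaves 7s² + 99s + 104.
The remaining quadratic factors as (7s + 8)(s + 13).

(7s + 8)(s + 11)(s + 13)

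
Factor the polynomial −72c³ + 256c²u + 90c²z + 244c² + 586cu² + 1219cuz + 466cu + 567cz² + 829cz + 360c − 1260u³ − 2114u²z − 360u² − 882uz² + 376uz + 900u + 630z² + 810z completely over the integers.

Group: 9c(−8c² + 16cu + 10cz + 36c + 90u² + 151uz + 90u + 63z² + 81z) + (−14u + 10)(−8c² + 16cu + 10cz + 36c + 90u² + 151uz + 90u + 63z² + 81z); both groups contain (−8c² + 16cu + 10cz + 36c + 90u² + 151uz + 90u + 63z² + 81z), so (9c − 14u + 10) is a factor with cofactor −8c² + 16cu + 10cz + 36c + 90u² + 151uz + 90u + 63z² + 81z.
The cofactor groups again: −8c² + 16cu + 10cz + 36c + 90u² + 151uz + 90u + 63z² + 81z = −2c(4c + 10u + 9z) + (9u + 7z + 9)(4c + 10u + 9z); both groups contain (4c + 10u + 9z), giving −(2c − 9u − 7z − 9)(4c + 10u + 9z).

−(2c − 9u − 7z − 9)(4c + 10u + 9z)(9c − 14u + 10)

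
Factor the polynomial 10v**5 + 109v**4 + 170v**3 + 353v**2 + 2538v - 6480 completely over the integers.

(2v + 9)(5v - 8)(v + 9)(v**2 - v + 10)

Among the possible rational roots, v = 8/5 is a root, giving the factor (5v - 8) and quotient 2v**4 + 25v**3 + 74v**2 + 189v + 810.
Continuing, v = -9 is a root, so (v + 9) is a factor; dividing leaves 2v**3 + 7v**2 + 11v + 90.
Continuing, v = -9/2 is a root, so (2v + 9) divides it; the quotient is v**2 - v + 10.
The quadratic v**2 - v + 10 has discriminant -39 < 0 and is irreducible over ℤ.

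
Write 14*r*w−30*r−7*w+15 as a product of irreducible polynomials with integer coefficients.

(2*r−1)*(7*w−15)

Group as (14*r*w−30*r) + (−7*w+15) = 2*r*(7*w−15) − (7*w−15).
Both groups share the factor (7*w−15).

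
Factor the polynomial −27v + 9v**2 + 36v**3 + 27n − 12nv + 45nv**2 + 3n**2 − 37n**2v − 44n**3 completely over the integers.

−(11n + 12v − 9)(4n + 3v + 3)(n − v)

Group: 4n(−11n**2 − nv + 9n + 12v**2 − 9v) + (3v + 3)(−11n**2 − nv + 9n + 12v**2 − 9v); both groups contain (−11n**2 − nv + 9n + 12v**2 − 9v), so (4n + 3v + 3) is a factor with cofactor −11n**2 − nv + 9n + 12v**2 − 9v.
The cofactor groups again: −11n**2 − nv + 9n + 12v**2 − 9v = −n(11n + 12v − 9) + v(11n + 12v − 9); both groups contain (11n + 12v − 9), giving −(n − v)(11n + 12v − 9).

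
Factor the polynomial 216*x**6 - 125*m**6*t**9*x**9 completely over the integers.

-x**6*(5*m**2*t**3*x - 6)*(25*m**4*t**6*x**2 + 30*m**2*t**3*x + 36)

Pull out the common factor x**6, leaving -125*m**6*t**9*x**3 + 216.
Recognize a difference of cubes with the parts 6 and 5*m**2*t**3*x.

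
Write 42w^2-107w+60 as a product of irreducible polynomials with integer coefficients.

(6w-5)(7w-12)

Need a pair with product 42·60 = 2520 and sum -107: that's -35 and -72.
Split the middle term: 42w^2-35w - 72w+60 = 7w(6w-5) - 12(6w-5).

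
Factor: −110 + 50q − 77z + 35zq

Group as (35zq − 77z) + (50q − 110) = 7z(5q − 11) + 10(5q − 11).
Both groups share the factor (5q − 11).

(5q − 11)(7z + 10)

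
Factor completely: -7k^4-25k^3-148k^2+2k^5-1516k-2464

Trying the rational-root candidates, k = 8 is a root, so (k-8) divides it; the quotient is 2k^4+9k^3+47k^2+228k+308.
Next, k = -2 is a root, so (k+2) divides it; the quotient is 2k^3+5k^2+37k+154.
Then k = -7/2 is a root, so (2k+7) is a factor; dividing leaves k^2-k+22.
The quadratic k^2-k+22 has discriminant -87 < 0 and is irreducible over ℤ.

(2k+7)(k+2)(k-8)(k^2-k+22)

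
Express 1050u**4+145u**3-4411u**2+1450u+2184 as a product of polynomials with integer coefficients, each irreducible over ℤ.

Testing divisors of the constant over divisors of the leading coefficient, u = 6/5 is a root, so (5u-6) divides it; the quotient is 210u**3+281u**2-545u-364.
Continuing, u = -13/6 is a root, so (6u+13) divides it; the quotient is 35u**2-29u-28.
The remaining quadratic factors as (7u+4)(5u-7).

(5u-6)(5u-7)(6u+13)(7u+4)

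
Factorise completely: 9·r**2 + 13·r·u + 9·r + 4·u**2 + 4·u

(9·r + 4·u)·(r + u + 1)

Group: r·(9·r + 4·u) + (u + 1)·(9·r + 4·u); both groups contain (9·r + 4·u).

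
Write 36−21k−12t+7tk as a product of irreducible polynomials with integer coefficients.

(7k−12)(t−3)

Group as (7tk−12t) + (−21k+36) = t(7k−12) − 3(7k−12).
Both groups share the factor (7k−12).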